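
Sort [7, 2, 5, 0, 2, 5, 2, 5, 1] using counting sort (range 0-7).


Count array: [1, 1, 3, 0, 0, 3, 0, 1]
Reconstruct: [0, 1, 2, 2, 2, 5, 5, 5, 7]


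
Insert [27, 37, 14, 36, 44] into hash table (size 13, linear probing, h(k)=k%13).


Insertions: 27->slot 1; 37->slot 11; 14->slot 2; 36->slot 10; 44->slot 5
Table: [None, 27, 14, None, None, 44, None, None, None, None, 36, 37, None]


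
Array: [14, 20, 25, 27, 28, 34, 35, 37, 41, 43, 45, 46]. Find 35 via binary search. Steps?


Search for 35:
[0,11] mid=5 arr[5]=34
[6,11] mid=8 arr[8]=41
[6,7] mid=6 arr[6]=35
Total: 3 comparisons


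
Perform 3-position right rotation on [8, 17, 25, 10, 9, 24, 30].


Right rotate by 3: [9, 24, 30, 8, 17, 25, 10]


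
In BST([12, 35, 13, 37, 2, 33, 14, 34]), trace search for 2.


BST root = 12
Search for 2: compare at each node
Path: [12, 2]


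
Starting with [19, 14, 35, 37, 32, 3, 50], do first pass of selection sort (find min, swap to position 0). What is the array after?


After one pass: [3, 14, 35, 37, 32, 19, 50]


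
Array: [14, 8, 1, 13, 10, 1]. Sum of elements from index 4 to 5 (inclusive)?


Prefix sums: [0, 14, 22, 23, 36, 46, 47]
Sum[4..5] = prefix[6] - prefix[4] = 47 - 36 = 11


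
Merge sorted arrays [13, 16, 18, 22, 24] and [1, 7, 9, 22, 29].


Compare heads, take smaller each step.
Merged: [1, 7, 9, 13, 16, 18, 22, 22, 24, 29]


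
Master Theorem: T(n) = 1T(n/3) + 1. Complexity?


a=1, b=3, c=0. log_3(1)=0 = c=0. Case 2: O(n^c log n) = O(log n)
Complexity: O(log n)


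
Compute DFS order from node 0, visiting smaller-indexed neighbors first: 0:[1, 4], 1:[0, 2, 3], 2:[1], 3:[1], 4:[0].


DFS stack-based: start with [0]
Visit order: [0, 1, 2, 3, 4]


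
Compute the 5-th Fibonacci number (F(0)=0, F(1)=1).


F(n)=F(n-1)+F(n-2)
...F(3)=2, F(4)=3, F(5)=5


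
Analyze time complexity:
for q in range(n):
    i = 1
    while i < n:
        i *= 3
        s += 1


Per nesting level: O(n) * O(log n) = O(n log n)
Complexity: O(n log n)


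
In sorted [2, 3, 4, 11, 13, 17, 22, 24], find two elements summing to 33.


Two pointers: lo=0, hi=7
Found pair: (11, 22) summing to 33


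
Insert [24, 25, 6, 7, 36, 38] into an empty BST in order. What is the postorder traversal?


Root = 24; build tree by BST insertion.
Postorder traversal: [7, 6, 38, 36, 25, 24]


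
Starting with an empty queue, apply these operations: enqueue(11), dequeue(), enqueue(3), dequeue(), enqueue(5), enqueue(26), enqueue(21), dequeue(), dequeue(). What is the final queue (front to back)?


enqueue(11) -> [11]
dequeue() returns 11 -> []
enqueue(3) -> [3]
dequeue() returns 3 -> []
enqueue(5) -> [5]
enqueue(26) -> [5, 26]
enqueue(21) -> [5, 26, 21]
dequeue() returns 5 -> [26, 21]
dequeue() returns 26 -> [21]
Final queue (front to back): [21]


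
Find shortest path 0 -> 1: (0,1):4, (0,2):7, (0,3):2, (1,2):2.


Dijkstra from 0:
Distances: {0: 0, 1: 4, 2: 6, 3: 2}
Shortest distance to 1 = 4, path = [0, 1]


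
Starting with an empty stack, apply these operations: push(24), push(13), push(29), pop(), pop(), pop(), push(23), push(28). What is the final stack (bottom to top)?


push(24) -> [24]
push(13) -> [24, 13]
push(29) -> [24, 13, 29]
pop() returns 29 -> [24, 13]
pop() returns 13 -> [24]
pop() returns 24 -> []
push(23) -> [23]
push(28) -> [23, 28]
Final stack (bottom to top): [23, 28]


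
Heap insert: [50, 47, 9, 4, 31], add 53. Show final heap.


Append 53: [50, 47, 9, 4, 31, 53]
Bubble up: swap idx 5(53) with idx 2(9); swap idx 2(53) with idx 0(50)
Result: [53, 47, 50, 4, 31, 9]


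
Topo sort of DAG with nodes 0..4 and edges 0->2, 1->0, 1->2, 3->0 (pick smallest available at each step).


Kahn's algorithm, process smallest node first
Order: [1, 3, 0, 2, 4]


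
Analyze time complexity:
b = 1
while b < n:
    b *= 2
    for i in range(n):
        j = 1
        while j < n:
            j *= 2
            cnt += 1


Per nesting level: O(log n) * O(n) * O(log n) = O(n (log n)^2)
Complexity: O(n (log n)^2)


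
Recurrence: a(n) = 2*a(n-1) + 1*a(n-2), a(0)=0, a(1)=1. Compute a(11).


Build bottom-up:
...a(9)=985, a(10)=2378, a(11)=2*2378+1*985=5741


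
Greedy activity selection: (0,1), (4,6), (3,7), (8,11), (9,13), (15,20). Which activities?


Greedy: pick earliest-ending, then skip overlaps.
Selected (4 activities): [(0, 1), (4, 6), (8, 11), (15, 20)]


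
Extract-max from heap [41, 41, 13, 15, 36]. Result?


Max = 41
Replace root with last, heapify down
Resulting heap: [41, 36, 13, 15]


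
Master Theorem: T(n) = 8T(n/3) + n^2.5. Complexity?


a=8, b=3, c=2.5. log_3(8)=1.893 < c=2.5. Case 3: O(n^c) = O(n^2.500)
Complexity: O(n^2.500)


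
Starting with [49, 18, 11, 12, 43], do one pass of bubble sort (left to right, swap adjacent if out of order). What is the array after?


After one pass: [18, 11, 12, 43, 49]


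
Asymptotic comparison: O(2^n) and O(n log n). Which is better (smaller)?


linearithmic grows slower than exponential
O(n log n) is asymptotically smaller; O(2^n) grows faster


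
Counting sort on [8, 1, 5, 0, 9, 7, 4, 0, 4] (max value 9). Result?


Count array: [2, 1, 0, 0, 2, 1, 0, 1, 1, 1]
Reconstruct: [0, 0, 1, 4, 4, 5, 7, 8, 9]


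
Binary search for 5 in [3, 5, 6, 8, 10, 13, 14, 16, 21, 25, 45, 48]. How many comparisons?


Search for 5:
[0,11] mid=5 arr[5]=13
[0,4] mid=2 arr[2]=6
[0,1] mid=0 arr[0]=3
[1,1] mid=1 arr[1]=5
Total: 4 comparisons


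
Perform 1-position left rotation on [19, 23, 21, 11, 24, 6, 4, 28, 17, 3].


Left rotate by 1: [23, 21, 11, 24, 6, 4, 28, 17, 3, 19]


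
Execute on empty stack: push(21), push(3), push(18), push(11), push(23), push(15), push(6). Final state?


push(21) -> [21]
push(3) -> [21, 3]
push(18) -> [21, 3, 18]
push(11) -> [21, 3, 18, 11]
push(23) -> [21, 3, 18, 11, 23]
push(15) -> [21, 3, 18, 11, 23, 15]
push(6) -> [21, 3, 18, 11, 23, 15, 6]
Final stack (bottom to top): [21, 3, 18, 11, 23, 15, 6]


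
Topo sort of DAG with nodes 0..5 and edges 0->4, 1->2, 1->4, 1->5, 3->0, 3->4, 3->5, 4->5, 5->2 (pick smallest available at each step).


Kahn's algorithm, process smallest node first
Order: [1, 3, 0, 4, 5, 2]


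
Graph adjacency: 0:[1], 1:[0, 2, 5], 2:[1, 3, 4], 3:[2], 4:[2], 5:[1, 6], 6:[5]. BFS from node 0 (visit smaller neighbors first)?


BFS queue: start with [0]
Visit order: [0, 1, 2, 5, 3, 4, 6]


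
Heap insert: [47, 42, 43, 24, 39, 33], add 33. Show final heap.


Append 33: [47, 42, 43, 24, 39, 33, 33]
Bubble up: no swaps needed
Result: [47, 42, 43, 24, 39, 33, 33]


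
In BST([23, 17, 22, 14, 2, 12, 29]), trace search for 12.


BST root = 23
Search for 12: compare at each node
Path: [23, 17, 14, 2, 12]


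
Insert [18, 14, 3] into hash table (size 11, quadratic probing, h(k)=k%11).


Insertions: 18->slot 7; 14->slot 3; 3->slot 4
Table: [None, None, None, 14, 3, None, None, 18, None, None, None]


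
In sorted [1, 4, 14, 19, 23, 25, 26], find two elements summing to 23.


Two pointers: lo=0, hi=6
Found pair: (4, 19) summing to 23


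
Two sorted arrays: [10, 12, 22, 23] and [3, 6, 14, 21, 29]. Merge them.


Compare heads, take smaller each step.
Merged: [3, 6, 10, 12, 14, 21, 22, 23, 29]


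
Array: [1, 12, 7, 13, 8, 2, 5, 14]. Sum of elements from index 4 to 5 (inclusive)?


Prefix sums: [0, 1, 13, 20, 33, 41, 43, 48, 62]
Sum[4..5] = prefix[6] - prefix[4] = 43 - 33 = 10


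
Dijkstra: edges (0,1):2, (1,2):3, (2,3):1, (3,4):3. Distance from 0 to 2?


Dijkstra from 0:
Distances: {0: 0, 1: 2, 2: 5, 3: 6, 4: 9}
Shortest distance to 2 = 5, path = [0, 1, 2]


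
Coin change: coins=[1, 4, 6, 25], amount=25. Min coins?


dp[0]=0; dp[i]=1+min(dp[i-c] for c in coins)
...dp[20]=4, dp[21]=5, dp[22]=4, dp[23]=5, dp[24]=4, dp[25]=1
Minimum coins for 25 = 1


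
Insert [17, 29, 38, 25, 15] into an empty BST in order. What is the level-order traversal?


Root = 17; build tree by BST insertion.
Level-Order traversal: [17, 15, 29, 25, 38]


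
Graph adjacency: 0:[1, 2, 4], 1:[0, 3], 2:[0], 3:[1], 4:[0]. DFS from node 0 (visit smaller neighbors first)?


DFS stack-based: start with [0]
Visit order: [0, 1, 3, 2, 4]


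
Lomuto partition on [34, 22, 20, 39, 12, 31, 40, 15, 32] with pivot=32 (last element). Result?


Elements <= 32 go left of pivot.
Result: [22, 20, 12, 31, 15, 32, 40, 34, 39], pivot at index 5


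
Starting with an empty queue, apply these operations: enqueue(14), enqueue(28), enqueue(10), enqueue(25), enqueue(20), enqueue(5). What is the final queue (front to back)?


enqueue(14) -> [14]
enqueue(28) -> [14, 28]
enqueue(10) -> [14, 28, 10]
enqueue(25) -> [14, 28, 10, 25]
enqueue(20) -> [14, 28, 10, 25, 20]
enqueue(5) -> [14, 28, 10, 25, 20, 5]
Final queue (front to back): [14, 28, 10, 25, 20, 5]


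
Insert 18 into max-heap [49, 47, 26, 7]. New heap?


Append 18: [49, 47, 26, 7, 18]
Bubble up: no swaps needed
Result: [49, 47, 26, 7, 18]


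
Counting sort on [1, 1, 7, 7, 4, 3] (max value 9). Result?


Count array: [0, 2, 0, 1, 1, 0, 0, 2, 0, 0]
Reconstruct: [1, 1, 3, 4, 7, 7]


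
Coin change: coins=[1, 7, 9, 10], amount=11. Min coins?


dp[0]=0; dp[i]=1+min(dp[i-c] for c in coins)
...dp[6]=6, dp[7]=1, dp[8]=2, dp[9]=1, dp[10]=1, dp[11]=2
Minimum coins for 11 = 2


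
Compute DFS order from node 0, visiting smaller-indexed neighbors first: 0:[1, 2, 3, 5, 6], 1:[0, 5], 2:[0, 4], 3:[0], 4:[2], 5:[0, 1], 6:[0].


DFS stack-based: start with [0]
Visit order: [0, 1, 5, 2, 4, 3, 6]


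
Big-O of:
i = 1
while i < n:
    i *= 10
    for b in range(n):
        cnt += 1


Per nesting level: O(log n) * O(n) = O(n log n)
Complexity: O(n log n)


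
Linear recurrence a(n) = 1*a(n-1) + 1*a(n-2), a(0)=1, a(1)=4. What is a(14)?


Build bottom-up:
...a(12)=665, a(13)=1076, a(14)=1*1076+1*665=1741


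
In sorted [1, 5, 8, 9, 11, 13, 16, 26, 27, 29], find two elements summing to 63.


Two pointers: lo=0, hi=9
No pair sums to 63


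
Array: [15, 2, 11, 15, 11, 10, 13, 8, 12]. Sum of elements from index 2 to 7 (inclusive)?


Prefix sums: [0, 15, 17, 28, 43, 54, 64, 77, 85, 97]
Sum[2..7] = prefix[8] - prefix[2] = 85 - 17 = 68


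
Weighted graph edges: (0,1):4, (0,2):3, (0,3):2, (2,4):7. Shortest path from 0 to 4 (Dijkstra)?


Dijkstra from 0:
Distances: {0: 0, 1: 4, 2: 3, 3: 2, 4: 10}
Shortest distance to 4 = 10, path = [0, 2, 4]


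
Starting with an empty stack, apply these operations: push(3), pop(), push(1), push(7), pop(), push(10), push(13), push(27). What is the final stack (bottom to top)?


push(3) -> [3]
pop() returns 3 -> []
push(1) -> [1]
push(7) -> [1, 7]
pop() returns 7 -> [1]
push(10) -> [1, 10]
push(13) -> [1, 10, 13]
push(27) -> [1, 10, 13, 27]
Final stack (bottom to top): [1, 10, 13, 27]


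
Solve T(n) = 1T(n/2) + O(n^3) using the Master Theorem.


a=1, b=2, c=3. log_2(1)=0 < c=3. Case 3: O(n^c) = O(n^3)
Complexity: O(n^3)


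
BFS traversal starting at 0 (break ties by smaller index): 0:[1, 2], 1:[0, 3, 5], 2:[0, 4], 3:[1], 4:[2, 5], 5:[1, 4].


BFS queue: start with [0]
Visit order: [0, 1, 2, 3, 5, 4]


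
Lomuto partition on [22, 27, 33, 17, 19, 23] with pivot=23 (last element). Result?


Elements <= 23 go left of pivot.
Result: [22, 17, 19, 23, 33, 27], pivot at index 3


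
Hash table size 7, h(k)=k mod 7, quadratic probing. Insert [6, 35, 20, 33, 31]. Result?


Insertions: 6->slot 6; 35->slot 0; 20->slot 3; 33->slot 5; 31->slot 4
Table: [35, None, None, 20, 31, 33, 6]


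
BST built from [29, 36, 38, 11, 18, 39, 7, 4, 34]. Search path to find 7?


BST root = 29
Search for 7: compare at each node
Path: [29, 11, 7]


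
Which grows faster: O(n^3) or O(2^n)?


cubic grows slower than exponential
O(n^3) is asymptotically smaller; O(2^n) grows faster


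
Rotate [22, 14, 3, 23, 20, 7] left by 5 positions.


Left rotate by 5: [7, 22, 14, 3, 23, 20]


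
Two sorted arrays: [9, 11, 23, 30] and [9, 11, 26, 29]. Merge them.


Compare heads, take smaller each step.
Merged: [9, 9, 11, 11, 23, 26, 29, 30]


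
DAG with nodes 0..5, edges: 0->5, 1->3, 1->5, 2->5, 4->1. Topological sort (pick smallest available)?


Kahn's algorithm, process smallest node first
Order: [0, 2, 4, 1, 3, 5]


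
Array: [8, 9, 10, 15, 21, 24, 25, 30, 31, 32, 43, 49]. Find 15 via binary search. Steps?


Search for 15:
[0,11] mid=5 arr[5]=24
[0,4] mid=2 arr[2]=10
[3,4] mid=3 arr[3]=15
Total: 3 comparisons


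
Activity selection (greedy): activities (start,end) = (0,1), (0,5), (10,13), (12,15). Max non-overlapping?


Greedy: pick earliest-ending, then skip overlaps.
Selected (2 activities): [(0, 1), (10, 13)]


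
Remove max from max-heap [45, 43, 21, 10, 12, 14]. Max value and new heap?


Max = 45
Replace root with last, heapify down
Resulting heap: [43, 14, 21, 10, 12]


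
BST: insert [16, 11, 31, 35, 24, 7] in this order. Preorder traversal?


Root = 16; build tree by BST insertion.
Preorder traversal: [16, 11, 7, 31, 24, 35]


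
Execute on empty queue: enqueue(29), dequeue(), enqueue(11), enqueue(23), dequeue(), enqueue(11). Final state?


enqueue(29) -> [29]
dequeue() returns 29 -> []
enqueue(11) -> [11]
enqueue(23) -> [11, 23]
dequeue() returns 11 -> [23]
enqueue(11) -> [23, 11]
Final queue (front to back): [23, 11]


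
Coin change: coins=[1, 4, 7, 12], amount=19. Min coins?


dp[0]=0; dp[i]=1+min(dp[i-c] for c in coins)
...dp[14]=2, dp[15]=3, dp[16]=2, dp[17]=3, dp[18]=3, dp[19]=2
Minimum coins for 19 = 2


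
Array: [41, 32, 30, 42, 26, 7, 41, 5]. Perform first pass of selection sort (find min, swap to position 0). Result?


After one pass: [5, 32, 30, 42, 26, 7, 41, 41]


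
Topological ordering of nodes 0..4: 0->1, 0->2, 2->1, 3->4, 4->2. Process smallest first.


Kahn's algorithm, process smallest node first
Order: [0, 3, 4, 2, 1]


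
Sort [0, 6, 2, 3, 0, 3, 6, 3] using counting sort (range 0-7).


Count array: [2, 0, 1, 3, 0, 0, 2, 0]
Reconstruct: [0, 0, 2, 3, 3, 3, 6, 6]


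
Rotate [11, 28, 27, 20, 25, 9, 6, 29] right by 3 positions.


Right rotate by 3: [9, 6, 29, 11, 28, 27, 20, 25]


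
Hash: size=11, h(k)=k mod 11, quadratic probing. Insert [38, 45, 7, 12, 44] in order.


Insertions: 38->slot 5; 45->slot 1; 7->slot 7; 12->slot 2; 44->slot 0
Table: [44, 45, 12, None, None, 38, None, 7, None, None, None]


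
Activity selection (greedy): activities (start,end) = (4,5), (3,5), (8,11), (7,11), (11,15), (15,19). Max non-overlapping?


Greedy: pick earliest-ending, then skip overlaps.
Selected (4 activities): [(4, 5), (8, 11), (11, 15), (15, 19)]


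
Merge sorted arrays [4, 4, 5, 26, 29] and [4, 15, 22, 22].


Compare heads, take smaller each step.
Merged: [4, 4, 4, 5, 15, 22, 22, 26, 29]


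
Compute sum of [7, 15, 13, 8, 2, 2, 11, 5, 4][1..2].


Prefix sums: [0, 7, 22, 35, 43, 45, 47, 58, 63, 67]
Sum[1..2] = prefix[3] - prefix[1] = 35 - 7 = 28


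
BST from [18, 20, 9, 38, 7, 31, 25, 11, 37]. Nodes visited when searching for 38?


BST root = 18
Search for 38: compare at each node
Path: [18, 20, 38]


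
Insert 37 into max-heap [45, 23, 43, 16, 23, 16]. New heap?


Append 37: [45, 23, 43, 16, 23, 16, 37]
Bubble up: no swaps needed
Result: [45, 23, 43, 16, 23, 16, 37]


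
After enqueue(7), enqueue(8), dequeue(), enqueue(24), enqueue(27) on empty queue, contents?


enqueue(7) -> [7]
enqueue(8) -> [7, 8]
dequeue() returns 7 -> [8]
enqueue(24) -> [8, 24]
enqueue(27) -> [8, 24, 27]
Final queue (front to back): [8, 24, 27]


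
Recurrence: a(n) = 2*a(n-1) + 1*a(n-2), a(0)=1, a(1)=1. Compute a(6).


Build bottom-up:
...a(4)=17, a(5)=41, a(6)=2*41+1*17=99


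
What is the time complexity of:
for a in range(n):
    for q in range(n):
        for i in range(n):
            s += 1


Per nesting level: O(n) * O(n) * O(n) = O(n^3)
Complexity: O(n^3)


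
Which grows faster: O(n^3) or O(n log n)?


linearithmic grows slower than cubic
O(n log n) is asymptotically smaller; O(n^3) grows faster


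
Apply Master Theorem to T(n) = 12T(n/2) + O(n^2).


a=12, b=2, c=2. log_2(12)=3.585 > c=2. Case 1: O(n^log_b(a)) = O(n^3.585)
Complexity: O(n^3.585)


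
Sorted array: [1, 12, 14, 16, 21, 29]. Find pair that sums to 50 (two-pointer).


Two pointers: lo=0, hi=5
Found pair: (21, 29) summing to 50


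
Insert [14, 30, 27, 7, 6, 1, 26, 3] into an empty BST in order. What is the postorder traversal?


Root = 14; build tree by BST insertion.
Postorder traversal: [3, 1, 6, 7, 26, 27, 30, 14]


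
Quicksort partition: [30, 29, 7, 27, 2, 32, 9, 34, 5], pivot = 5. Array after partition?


Elements <= 5 go left of pivot.
Result: [2, 5, 7, 27, 30, 32, 9, 34, 29], pivot at index 1


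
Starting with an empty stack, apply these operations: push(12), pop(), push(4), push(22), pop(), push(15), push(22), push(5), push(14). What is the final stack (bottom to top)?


push(12) -> [12]
pop() returns 12 -> []
push(4) -> [4]
push(22) -> [4, 22]
pop() returns 22 -> [4]
push(15) -> [4, 15]
push(22) -> [4, 15, 22]
push(5) -> [4, 15, 22, 5]
push(14) -> [4, 15, 22, 5, 14]
Final stack (bottom to top): [4, 15, 22, 5, 14]


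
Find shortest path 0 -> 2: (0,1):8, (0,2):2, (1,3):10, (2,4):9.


Dijkstra from 0:
Distances: {0: 0, 1: 8, 2: 2, 3: 18, 4: 11}
Shortest distance to 2 = 2, path = [0, 2]


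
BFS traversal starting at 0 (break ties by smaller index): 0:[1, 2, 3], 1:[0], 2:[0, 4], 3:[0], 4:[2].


BFS queue: start with [0]
Visit order: [0, 1, 2, 3, 4]


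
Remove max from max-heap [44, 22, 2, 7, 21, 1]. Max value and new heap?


Max = 44
Replace root with last, heapify down
Resulting heap: [22, 21, 2, 7, 1]


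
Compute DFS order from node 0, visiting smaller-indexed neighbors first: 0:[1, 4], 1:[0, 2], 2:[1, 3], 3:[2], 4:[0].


DFS stack-based: start with [0]
Visit order: [0, 1, 2, 3, 4]


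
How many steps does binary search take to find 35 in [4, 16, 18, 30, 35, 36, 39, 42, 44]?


Search for 35:
[0,8] mid=4 arr[4]=35
Total: 1 comparisons


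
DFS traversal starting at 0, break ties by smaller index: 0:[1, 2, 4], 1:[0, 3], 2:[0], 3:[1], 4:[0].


DFS stack-based: start with [0]
Visit order: [0, 1, 3, 2, 4]


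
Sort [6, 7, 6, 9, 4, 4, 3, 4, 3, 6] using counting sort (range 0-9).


Count array: [0, 0, 0, 2, 3, 0, 3, 1, 0, 1]
Reconstruct: [3, 3, 4, 4, 4, 6, 6, 6, 7, 9]


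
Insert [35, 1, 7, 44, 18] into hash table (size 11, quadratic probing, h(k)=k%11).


Insertions: 35->slot 2; 1->slot 1; 7->slot 7; 44->slot 0; 18->slot 8
Table: [44, 1, 35, None, None, None, None, 7, 18, None, None]


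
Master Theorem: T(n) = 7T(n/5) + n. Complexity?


a=7, b=5, c=1. log_5(7)=1.209 > c=1. Case 1: O(n^log_b(a)) = O(n^1.209)
Complexity: O(n^1.209)


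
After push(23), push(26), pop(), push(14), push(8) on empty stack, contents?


push(23) -> [23]
push(26) -> [23, 26]
pop() returns 26 -> [23]
push(14) -> [23, 14]
push(8) -> [23, 14, 8]
Final stack (bottom to top): [23, 14, 8]


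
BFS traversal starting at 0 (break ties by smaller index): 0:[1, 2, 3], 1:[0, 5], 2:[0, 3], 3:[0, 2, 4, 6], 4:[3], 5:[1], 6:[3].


BFS queue: start with [0]
Visit order: [0, 1, 2, 3, 5, 4, 6]


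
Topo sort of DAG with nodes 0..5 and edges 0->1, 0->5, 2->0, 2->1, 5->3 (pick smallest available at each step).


Kahn's algorithm, process smallest node first
Order: [2, 0, 1, 4, 5, 3]


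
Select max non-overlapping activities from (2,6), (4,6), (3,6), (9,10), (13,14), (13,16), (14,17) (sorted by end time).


Greedy: pick earliest-ending, then skip overlaps.
Selected (4 activities): [(2, 6), (9, 10), (13, 14), (14, 17)]


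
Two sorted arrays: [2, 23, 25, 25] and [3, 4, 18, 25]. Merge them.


Compare heads, take smaller each step.
Merged: [2, 3, 4, 18, 23, 25, 25, 25]


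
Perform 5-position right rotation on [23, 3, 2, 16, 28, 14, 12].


Right rotate by 5: [2, 16, 28, 14, 12, 23, 3]


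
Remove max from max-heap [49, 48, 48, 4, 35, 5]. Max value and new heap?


Max = 49
Replace root with last, heapify down
Resulting heap: [48, 35, 48, 4, 5]


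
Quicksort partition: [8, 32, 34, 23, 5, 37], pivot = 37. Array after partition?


Elements <= 37 go left of pivot.
Result: [8, 32, 34, 23, 5, 37], pivot at index 5


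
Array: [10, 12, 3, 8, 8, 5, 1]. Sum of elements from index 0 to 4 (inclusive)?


Prefix sums: [0, 10, 22, 25, 33, 41, 46, 47]
Sum[0..4] = prefix[5] - prefix[0] = 41 - 0 = 41


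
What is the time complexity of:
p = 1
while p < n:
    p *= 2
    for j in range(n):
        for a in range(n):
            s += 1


Per nesting level: O(log n) * O(n) * O(n) = O(n^2 log n)
Complexity: O(n^2 log n)


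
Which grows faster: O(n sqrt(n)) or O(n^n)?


n^1.5 grows slower than n^n
O(n sqrt(n)) is asymptotically smaller; O(n^n) grows faster


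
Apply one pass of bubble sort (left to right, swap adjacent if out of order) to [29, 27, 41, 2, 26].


After one pass: [27, 29, 2, 26, 41]


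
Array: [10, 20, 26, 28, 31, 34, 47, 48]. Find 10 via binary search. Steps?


Search for 10:
[0,7] mid=3 arr[3]=28
[0,2] mid=1 arr[1]=20
[0,0] mid=0 arr[0]=10
Total: 3 comparisons


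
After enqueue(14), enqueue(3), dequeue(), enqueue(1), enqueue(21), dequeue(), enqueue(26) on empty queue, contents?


enqueue(14) -> [14]
enqueue(3) -> [14, 3]
dequeue() returns 14 -> [3]
enqueue(1) -> [3, 1]
enqueue(21) -> [3, 1, 21]
dequeue() returns 3 -> [1, 21]
enqueue(26) -> [1, 21, 26]
Final queue (front to back): [1, 21, 26]


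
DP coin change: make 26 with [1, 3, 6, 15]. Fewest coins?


dp[0]=0; dp[i]=1+min(dp[i-c] for c in coins)
...dp[21]=2, dp[22]=3, dp[23]=4, dp[24]=3, dp[25]=4, dp[26]=5
Minimum coins for 26 = 5


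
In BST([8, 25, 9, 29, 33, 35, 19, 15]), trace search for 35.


BST root = 8
Search for 35: compare at each node
Path: [8, 25, 29, 33, 35]


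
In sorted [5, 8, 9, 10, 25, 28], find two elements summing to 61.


Two pointers: lo=0, hi=5
No pair sums to 61


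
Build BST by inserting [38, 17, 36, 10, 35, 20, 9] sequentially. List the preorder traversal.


Root = 38; build tree by BST insertion.
Preorder traversal: [38, 17, 10, 9, 36, 35, 20]


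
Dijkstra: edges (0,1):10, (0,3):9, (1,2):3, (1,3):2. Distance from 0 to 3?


Dijkstra from 0:
Distances: {0: 0, 1: 10, 2: 13, 3: 9}
Shortest distance to 3 = 9, path = [0, 3]


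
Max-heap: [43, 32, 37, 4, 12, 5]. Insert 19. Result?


Append 19: [43, 32, 37, 4, 12, 5, 19]
Bubble up: no swaps needed
Result: [43, 32, 37, 4, 12, 5, 19]


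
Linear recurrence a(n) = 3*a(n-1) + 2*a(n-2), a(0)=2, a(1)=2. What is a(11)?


Build bottom-up:
...a(9)=69842, a(10)=248746, a(11)=3*248746+2*69842=885922


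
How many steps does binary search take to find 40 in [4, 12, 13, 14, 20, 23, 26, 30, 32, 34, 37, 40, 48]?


Search for 40:
[0,12] mid=6 arr[6]=26
[7,12] mid=9 arr[9]=34
[10,12] mid=11 arr[11]=40
Total: 3 comparisons


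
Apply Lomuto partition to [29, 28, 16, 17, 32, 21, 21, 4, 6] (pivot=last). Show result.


Elements <= 6 go left of pivot.
Result: [4, 6, 16, 17, 32, 21, 21, 29, 28], pivot at index 1


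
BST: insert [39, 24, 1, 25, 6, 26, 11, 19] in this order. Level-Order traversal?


Root = 39; build tree by BST insertion.
Level-Order traversal: [39, 24, 1, 25, 6, 26, 11, 19]


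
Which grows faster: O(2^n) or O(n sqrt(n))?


n^1.5 grows slower than exponential
O(n sqrt(n)) is asymptotically smaller; O(2^n) grows faster


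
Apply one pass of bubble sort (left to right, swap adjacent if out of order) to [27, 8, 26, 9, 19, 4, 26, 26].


After one pass: [8, 26, 9, 19, 4, 26, 26, 27]


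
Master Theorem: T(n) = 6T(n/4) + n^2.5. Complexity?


a=6, b=4, c=2.5. log_4(6)=1.292 < c=2.5. Case 3: O(n^c) = O(n^2.500)
Complexity: O(n^2.500)


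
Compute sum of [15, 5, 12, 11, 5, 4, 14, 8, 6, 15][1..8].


Prefix sums: [0, 15, 20, 32, 43, 48, 52, 66, 74, 80, 95]
Sum[1..8] = prefix[9] - prefix[1] = 80 - 15 = 65


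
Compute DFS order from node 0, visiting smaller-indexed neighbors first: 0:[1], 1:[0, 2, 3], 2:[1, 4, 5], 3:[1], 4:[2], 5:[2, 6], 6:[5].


DFS stack-based: start with [0]
Visit order: [0, 1, 2, 4, 5, 6, 3]


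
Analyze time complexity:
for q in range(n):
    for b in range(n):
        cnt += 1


Per nesting level: O(n) * O(n) = O(n^2)
Complexity: O(n^2)


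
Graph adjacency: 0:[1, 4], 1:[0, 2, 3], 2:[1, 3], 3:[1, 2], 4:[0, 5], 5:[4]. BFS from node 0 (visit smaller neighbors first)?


BFS queue: start with [0]
Visit order: [0, 1, 4, 2, 3, 5]


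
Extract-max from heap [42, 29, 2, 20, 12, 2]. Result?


Max = 42
Replace root with last, heapify down
Resulting heap: [29, 20, 2, 2, 12]


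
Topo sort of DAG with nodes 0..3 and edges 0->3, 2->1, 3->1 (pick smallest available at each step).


Kahn's algorithm, process smallest node first
Order: [0, 2, 3, 1]


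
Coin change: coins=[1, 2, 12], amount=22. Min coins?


dp[0]=0; dp[i]=1+min(dp[i-c] for c in coins)
...dp[17]=4, dp[18]=4, dp[19]=5, dp[20]=5, dp[21]=6, dp[22]=6
Minimum coins for 22 = 6


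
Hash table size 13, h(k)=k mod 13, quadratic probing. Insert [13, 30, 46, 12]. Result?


Insertions: 13->slot 0; 30->slot 4; 46->slot 7; 12->slot 12
Table: [13, None, None, None, 30, None, None, 46, None, None, None, None, 12]


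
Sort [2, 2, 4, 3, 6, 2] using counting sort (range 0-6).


Count array: [0, 0, 3, 1, 1, 0, 1]
Reconstruct: [2, 2, 2, 3, 4, 6]


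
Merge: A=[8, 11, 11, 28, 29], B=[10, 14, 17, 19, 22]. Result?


Compare heads, take smaller each step.
Merged: [8, 10, 11, 11, 14, 17, 19, 22, 28, 29]


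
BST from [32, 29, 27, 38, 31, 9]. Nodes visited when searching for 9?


BST root = 32
Search for 9: compare at each node
Path: [32, 29, 27, 9]


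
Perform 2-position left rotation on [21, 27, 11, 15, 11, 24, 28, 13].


Left rotate by 2: [11, 15, 11, 24, 28, 13, 21, 27]


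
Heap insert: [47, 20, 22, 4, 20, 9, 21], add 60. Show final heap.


Append 60: [47, 20, 22, 4, 20, 9, 21, 60]
Bubble up: swap idx 7(60) with idx 3(4); swap idx 3(60) with idx 1(20); swap idx 1(60) with idx 0(47)
Result: [60, 47, 22, 20, 20, 9, 21, 4]


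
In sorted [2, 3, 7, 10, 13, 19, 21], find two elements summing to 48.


Two pointers: lo=0, hi=6
No pair sums to 48


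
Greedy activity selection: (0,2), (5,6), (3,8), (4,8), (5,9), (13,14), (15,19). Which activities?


Greedy: pick earliest-ending, then skip overlaps.
Selected (4 activities): [(0, 2), (5, 6), (13, 14), (15, 19)]


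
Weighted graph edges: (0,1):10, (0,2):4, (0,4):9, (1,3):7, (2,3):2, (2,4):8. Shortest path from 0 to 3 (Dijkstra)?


Dijkstra from 0:
Distances: {0: 0, 1: 10, 2: 4, 3: 6, 4: 9}
Shortest distance to 3 = 6, path = [0, 2, 3]


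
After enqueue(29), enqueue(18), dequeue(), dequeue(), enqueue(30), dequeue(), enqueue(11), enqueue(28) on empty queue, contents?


enqueue(29) -> [29]
enqueue(18) -> [29, 18]
dequeue() returns 29 -> [18]
dequeue() returns 18 -> []
enqueue(30) -> [30]
dequeue() returns 30 -> []
enqueue(11) -> [11]
enqueue(28) -> [11, 28]
Final queue (front to back): [11, 28]


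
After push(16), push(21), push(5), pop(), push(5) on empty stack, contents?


push(16) -> [16]
push(21) -> [16, 21]
push(5) -> [16, 21, 5]
pop() returns 5 -> [16, 21]
push(5) -> [16, 21, 5]
Final stack (bottom to top): [16, 21, 5]


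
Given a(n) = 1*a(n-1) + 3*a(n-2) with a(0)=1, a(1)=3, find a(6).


Build bottom-up:
...a(4)=33, a(5)=78, a(6)=1*78+3*33=177


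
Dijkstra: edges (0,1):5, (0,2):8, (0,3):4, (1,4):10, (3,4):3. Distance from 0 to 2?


Dijkstra from 0:
Distances: {0: 0, 1: 5, 2: 8, 3: 4, 4: 7}
Shortest distance to 2 = 8, path = [0, 2]


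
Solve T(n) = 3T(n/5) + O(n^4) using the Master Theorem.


a=3, b=5, c=4. log_5(3)=0.683 < c=4. Case 3: O(n^c) = O(n^4)
Complexity: O(n^4)


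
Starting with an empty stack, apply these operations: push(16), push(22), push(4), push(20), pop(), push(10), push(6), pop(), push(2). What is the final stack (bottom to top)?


push(16) -> [16]
push(22) -> [16, 22]
push(4) -> [16, 22, 4]
push(20) -> [16, 22, 4, 20]
pop() returns 20 -> [16, 22, 4]
push(10) -> [16, 22, 4, 10]
push(6) -> [16, 22, 4, 10, 6]
pop() returns 6 -> [16, 22, 4, 10]
push(2) -> [16, 22, 4, 10, 2]
Final stack (bottom to top): [16, 22, 4, 10, 2]


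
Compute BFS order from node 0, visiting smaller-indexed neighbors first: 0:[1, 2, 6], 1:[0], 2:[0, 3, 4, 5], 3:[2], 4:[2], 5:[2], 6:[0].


BFS queue: start with [0]
Visit order: [0, 1, 2, 6, 3, 4, 5]


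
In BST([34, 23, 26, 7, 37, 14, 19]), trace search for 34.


BST root = 34
Search for 34: compare at each node
Path: [34]


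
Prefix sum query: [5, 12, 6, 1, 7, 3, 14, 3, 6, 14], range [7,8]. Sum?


Prefix sums: [0, 5, 17, 23, 24, 31, 34, 48, 51, 57, 71]
Sum[7..8] = prefix[9] - prefix[7] = 57 - 48 = 9


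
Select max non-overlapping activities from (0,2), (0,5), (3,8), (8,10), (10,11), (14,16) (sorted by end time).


Greedy: pick earliest-ending, then skip overlaps.
Selected (5 activities): [(0, 2), (3, 8), (8, 10), (10, 11), (14, 16)]


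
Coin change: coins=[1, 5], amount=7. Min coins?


dp[0]=0; dp[i]=1+min(dp[i-c] for c in coins)
...dp[2]=2, dp[3]=3, dp[4]=4, dp[5]=1, dp[6]=2, dp[7]=3
Minimum coins for 7 = 3


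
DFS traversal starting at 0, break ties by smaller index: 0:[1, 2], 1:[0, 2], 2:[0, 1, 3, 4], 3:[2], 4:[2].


DFS stack-based: start with [0]
Visit order: [0, 1, 2, 3, 4]


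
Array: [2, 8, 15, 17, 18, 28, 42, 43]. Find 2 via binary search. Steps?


Search for 2:
[0,7] mid=3 arr[3]=17
[0,2] mid=1 arr[1]=8
[0,0] mid=0 arr[0]=2
Total: 3 comparisons


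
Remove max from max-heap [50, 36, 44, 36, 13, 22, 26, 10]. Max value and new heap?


Max = 50
Replace root with last, heapify down
Resulting heap: [44, 36, 26, 36, 13, 22, 10]


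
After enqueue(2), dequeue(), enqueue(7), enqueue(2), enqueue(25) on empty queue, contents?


enqueue(2) -> [2]
dequeue() returns 2 -> []
enqueue(7) -> [7]
enqueue(2) -> [7, 2]
enqueue(25) -> [7, 2, 25]
Final queue (front to back): [7, 2, 25]


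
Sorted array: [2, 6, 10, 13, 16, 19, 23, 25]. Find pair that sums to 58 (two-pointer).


Two pointers: lo=0, hi=7
No pair sums to 58


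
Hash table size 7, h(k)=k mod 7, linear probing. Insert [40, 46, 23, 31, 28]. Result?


Insertions: 40->slot 5; 46->slot 4; 23->slot 2; 31->slot 3; 28->slot 0
Table: [28, None, 23, 31, 46, 40, None]


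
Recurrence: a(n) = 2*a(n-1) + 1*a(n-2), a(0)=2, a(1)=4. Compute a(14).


Build bottom-up:
...a(12)=66922, a(13)=161564, a(14)=2*161564+1*66922=390050


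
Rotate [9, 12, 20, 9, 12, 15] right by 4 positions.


Right rotate by 4: [20, 9, 12, 15, 9, 12]


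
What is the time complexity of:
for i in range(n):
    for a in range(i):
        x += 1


Per nesting level: O(n) * O(n) [triangular over i] = O(n^2)
Complexity: O(n^2)


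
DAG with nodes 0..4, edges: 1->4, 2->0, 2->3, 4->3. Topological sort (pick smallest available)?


Kahn's algorithm, process smallest node first
Order: [1, 2, 0, 4, 3]


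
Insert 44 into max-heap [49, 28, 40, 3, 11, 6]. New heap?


Append 44: [49, 28, 40, 3, 11, 6, 44]
Bubble up: swap idx 6(44) with idx 2(40)
Result: [49, 28, 44, 3, 11, 6, 40]


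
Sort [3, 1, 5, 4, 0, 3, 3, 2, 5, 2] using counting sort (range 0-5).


Count array: [1, 1, 2, 3, 1, 2]
Reconstruct: [0, 1, 2, 2, 3, 3, 3, 4, 5, 5]


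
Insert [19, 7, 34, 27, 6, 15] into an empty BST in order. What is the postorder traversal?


Root = 19; build tree by BST insertion.
Postorder traversal: [6, 15, 7, 27, 34, 19]


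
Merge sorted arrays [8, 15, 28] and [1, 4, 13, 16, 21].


Compare heads, take smaller each step.
Merged: [1, 4, 8, 13, 15, 16, 21, 28]


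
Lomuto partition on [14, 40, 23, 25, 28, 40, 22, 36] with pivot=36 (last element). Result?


Elements <= 36 go left of pivot.
Result: [14, 23, 25, 28, 22, 36, 40, 40], pivot at index 5


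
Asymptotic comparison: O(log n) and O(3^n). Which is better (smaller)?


logarithmic grows slower than exponential (base 3)
O(log n) is asymptotically smaller; O(3^n) grows faster


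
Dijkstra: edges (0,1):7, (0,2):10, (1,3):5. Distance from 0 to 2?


Dijkstra from 0:
Distances: {0: 0, 1: 7, 2: 10, 3: 12}
Shortest distance to 2 = 10, path = [0, 2]


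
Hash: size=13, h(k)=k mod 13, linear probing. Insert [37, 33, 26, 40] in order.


Insertions: 37->slot 11; 33->slot 7; 26->slot 0; 40->slot 1
Table: [26, 40, None, None, None, None, None, 33, None, None, None, 37, None]


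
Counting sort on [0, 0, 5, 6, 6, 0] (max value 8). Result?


Count array: [3, 0, 0, 0, 0, 1, 2, 0, 0]
Reconstruct: [0, 0, 0, 5, 6, 6]


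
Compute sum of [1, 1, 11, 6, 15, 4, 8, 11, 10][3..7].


Prefix sums: [0, 1, 2, 13, 19, 34, 38, 46, 57, 67]
Sum[3..7] = prefix[8] - prefix[3] = 57 - 13 = 44


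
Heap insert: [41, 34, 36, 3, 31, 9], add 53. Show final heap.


Append 53: [41, 34, 36, 3, 31, 9, 53]
Bubble up: swap idx 6(53) with idx 2(36); swap idx 2(53) with idx 0(41)
Result: [53, 34, 41, 3, 31, 9, 36]


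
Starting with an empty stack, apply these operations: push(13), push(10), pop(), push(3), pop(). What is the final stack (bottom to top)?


push(13) -> [13]
push(10) -> [13, 10]
pop() returns 10 -> [13]
push(3) -> [13, 3]
pop() returns 3 -> [13]
Final stack (bottom to top): [13]


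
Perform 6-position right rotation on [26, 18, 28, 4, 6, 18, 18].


Right rotate by 6: [18, 28, 4, 6, 18, 18, 26]


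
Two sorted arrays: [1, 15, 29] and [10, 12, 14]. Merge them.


Compare heads, take smaller each step.
Merged: [1, 10, 12, 14, 15, 29]


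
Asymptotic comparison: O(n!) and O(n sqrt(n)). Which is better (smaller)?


n^1.5 grows slower than factorial
O(n sqrt(n)) is asymptotically smaller; O(n!) grows faster


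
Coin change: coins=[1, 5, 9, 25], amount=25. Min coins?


dp[0]=0; dp[i]=1+min(dp[i-c] for c in coins)
...dp[20]=4, dp[21]=5, dp[22]=6, dp[23]=3, dp[24]=4, dp[25]=1
Minimum coins for 25 = 1


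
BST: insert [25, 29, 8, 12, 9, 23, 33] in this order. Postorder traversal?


Root = 25; build tree by BST insertion.
Postorder traversal: [9, 23, 12, 8, 33, 29, 25]


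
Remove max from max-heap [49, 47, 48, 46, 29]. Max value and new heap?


Max = 49
Replace root with last, heapify down
Resulting heap: [48, 47, 29, 46]


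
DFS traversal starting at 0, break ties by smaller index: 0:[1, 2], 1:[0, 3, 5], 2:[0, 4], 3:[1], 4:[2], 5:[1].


DFS stack-based: start with [0]
Visit order: [0, 1, 3, 5, 2, 4]


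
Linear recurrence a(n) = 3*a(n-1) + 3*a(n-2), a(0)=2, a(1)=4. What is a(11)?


Build bottom-up:
...a(9)=197154, a(10)=747468, a(11)=3*747468+3*197154=2833866


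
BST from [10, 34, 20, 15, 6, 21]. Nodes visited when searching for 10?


BST root = 10
Search for 10: compare at each node
Path: [10]


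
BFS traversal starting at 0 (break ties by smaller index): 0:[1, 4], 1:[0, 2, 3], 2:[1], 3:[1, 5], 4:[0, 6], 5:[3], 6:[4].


BFS queue: start with [0]
Visit order: [0, 1, 4, 2, 3, 6, 5]


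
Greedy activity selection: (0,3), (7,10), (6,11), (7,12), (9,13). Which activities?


Greedy: pick earliest-ending, then skip overlaps.
Selected (2 activities): [(0, 3), (7, 10)]


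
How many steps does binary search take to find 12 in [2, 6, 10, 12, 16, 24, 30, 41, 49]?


Search for 12:
[0,8] mid=4 arr[4]=16
[0,3] mid=1 arr[1]=6
[2,3] mid=2 arr[2]=10
[3,3] mid=3 arr[3]=12
Total: 4 comparisons


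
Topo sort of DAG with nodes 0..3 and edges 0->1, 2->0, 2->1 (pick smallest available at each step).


Kahn's algorithm, process smallest node first
Order: [2, 0, 1, 3]


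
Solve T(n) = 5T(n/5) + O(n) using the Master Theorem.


a=5, b=5, c=1. log_5(5)=1 = c=1. Case 2: O(n^c log n) = O(n log n)
Complexity: O(n log n)


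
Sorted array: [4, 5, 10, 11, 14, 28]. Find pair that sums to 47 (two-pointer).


Two pointers: lo=0, hi=5
No pair sums to 47


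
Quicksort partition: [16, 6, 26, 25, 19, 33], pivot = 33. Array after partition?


Elements <= 33 go left of pivot.
Result: [16, 6, 26, 25, 19, 33], pivot at index 5


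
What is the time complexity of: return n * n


Analysis: constant-time operation, no loop
Complexity: O(1)


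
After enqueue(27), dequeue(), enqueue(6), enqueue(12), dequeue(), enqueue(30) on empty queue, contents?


enqueue(27) -> [27]
dequeue() returns 27 -> []
enqueue(6) -> [6]
enqueue(12) -> [6, 12]
dequeue() returns 6 -> [12]
enqueue(30) -> [12, 30]
Final queue (front to back): [12, 30]


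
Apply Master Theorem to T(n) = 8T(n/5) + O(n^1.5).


a=8, b=5, c=1.5. log_5(8)=1.292 < c=1.5. Case 3: O(n^c) = O(n^1.500)
Complexity: O(n^1.500)


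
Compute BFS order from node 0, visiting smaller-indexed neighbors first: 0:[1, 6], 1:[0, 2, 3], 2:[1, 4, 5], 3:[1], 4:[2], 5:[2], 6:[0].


BFS queue: start with [0]
Visit order: [0, 1, 6, 2, 3, 4, 5]


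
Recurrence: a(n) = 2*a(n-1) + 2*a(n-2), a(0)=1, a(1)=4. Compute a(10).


Build bottom-up:
...a(8)=4240, a(9)=11584, a(10)=2*11584+2*4240=31648


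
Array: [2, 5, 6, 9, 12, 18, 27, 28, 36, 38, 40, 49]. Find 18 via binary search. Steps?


Search for 18:
[0,11] mid=5 arr[5]=18
Total: 1 comparisons


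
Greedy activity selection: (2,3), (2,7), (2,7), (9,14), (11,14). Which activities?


Greedy: pick earliest-ending, then skip overlaps.
Selected (2 activities): [(2, 3), (9, 14)]


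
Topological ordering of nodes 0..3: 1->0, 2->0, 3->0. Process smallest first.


Kahn's algorithm, process smallest node first
Order: [1, 2, 3, 0]


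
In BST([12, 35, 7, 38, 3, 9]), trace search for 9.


BST root = 12
Search for 9: compare at each node
Path: [12, 7, 9]


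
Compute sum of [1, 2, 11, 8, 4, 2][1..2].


Prefix sums: [0, 1, 3, 14, 22, 26, 28]
Sum[1..2] = prefix[3] - prefix[1] = 14 - 1 = 13


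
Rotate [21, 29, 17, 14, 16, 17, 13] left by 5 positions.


Left rotate by 5: [17, 13, 21, 29, 17, 14, 16]


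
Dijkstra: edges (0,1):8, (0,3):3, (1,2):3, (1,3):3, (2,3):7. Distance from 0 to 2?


Dijkstra from 0:
Distances: {0: 0, 1: 6, 2: 9, 3: 3}
Shortest distance to 2 = 9, path = [0, 3, 1, 2]


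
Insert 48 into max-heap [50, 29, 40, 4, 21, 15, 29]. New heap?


Append 48: [50, 29, 40, 4, 21, 15, 29, 48]
Bubble up: swap idx 7(48) with idx 3(4); swap idx 3(48) with idx 1(29)
Result: [50, 48, 40, 29, 21, 15, 29, 4]


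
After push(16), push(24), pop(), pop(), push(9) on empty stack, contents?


push(16) -> [16]
push(24) -> [16, 24]
pop() returns 24 -> [16]
pop() returns 16 -> []
push(9) -> [9]
Final stack (bottom to top): [9]


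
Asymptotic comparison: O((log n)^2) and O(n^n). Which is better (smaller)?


polylogarithmic grows slower than n^n
O((log n)^2) is asymptotically smaller; O(n^n) grows faster


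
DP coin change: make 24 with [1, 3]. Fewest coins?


dp[0]=0; dp[i]=1+min(dp[i-c] for c in coins)
...dp[19]=7, dp[20]=8, dp[21]=7, dp[22]=8, dp[23]=9, dp[24]=8
Minimum coins for 24 = 8


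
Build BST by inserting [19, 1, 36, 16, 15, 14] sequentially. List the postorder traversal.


Root = 19; build tree by BST insertion.
Postorder traversal: [14, 15, 16, 1, 36, 19]


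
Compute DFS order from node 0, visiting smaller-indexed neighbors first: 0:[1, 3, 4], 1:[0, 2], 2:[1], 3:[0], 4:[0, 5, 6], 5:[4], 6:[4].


DFS stack-based: start with [0]
Visit order: [0, 1, 2, 3, 4, 5, 6]


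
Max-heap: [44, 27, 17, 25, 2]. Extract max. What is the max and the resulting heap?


Max = 44
Replace root with last, heapify down
Resulting heap: [27, 25, 17, 2]
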